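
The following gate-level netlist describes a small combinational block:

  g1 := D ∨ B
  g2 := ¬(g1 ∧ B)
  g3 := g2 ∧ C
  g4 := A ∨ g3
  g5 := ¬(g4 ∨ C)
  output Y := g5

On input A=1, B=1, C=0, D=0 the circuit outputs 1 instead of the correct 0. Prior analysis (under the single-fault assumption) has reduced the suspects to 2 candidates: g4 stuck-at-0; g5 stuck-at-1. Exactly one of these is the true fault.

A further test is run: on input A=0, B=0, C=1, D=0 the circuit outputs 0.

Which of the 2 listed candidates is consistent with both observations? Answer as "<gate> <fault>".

Evaluate each candidate on input A=0, B=0, C=1, D=0:
  g4 stuck-at-0: g1=0, g2=1, g3=1, g4=0 [stuck-at-0], g5=0 → 0 — matches
  g5 stuck-at-1: g1=0, g2=1, g3=1, g4=1, g5=1 [stuck-at-1] → 1 — eliminated
Only g4 stuck-at-0 reproduces the observed 0.

g4 stuck-at-0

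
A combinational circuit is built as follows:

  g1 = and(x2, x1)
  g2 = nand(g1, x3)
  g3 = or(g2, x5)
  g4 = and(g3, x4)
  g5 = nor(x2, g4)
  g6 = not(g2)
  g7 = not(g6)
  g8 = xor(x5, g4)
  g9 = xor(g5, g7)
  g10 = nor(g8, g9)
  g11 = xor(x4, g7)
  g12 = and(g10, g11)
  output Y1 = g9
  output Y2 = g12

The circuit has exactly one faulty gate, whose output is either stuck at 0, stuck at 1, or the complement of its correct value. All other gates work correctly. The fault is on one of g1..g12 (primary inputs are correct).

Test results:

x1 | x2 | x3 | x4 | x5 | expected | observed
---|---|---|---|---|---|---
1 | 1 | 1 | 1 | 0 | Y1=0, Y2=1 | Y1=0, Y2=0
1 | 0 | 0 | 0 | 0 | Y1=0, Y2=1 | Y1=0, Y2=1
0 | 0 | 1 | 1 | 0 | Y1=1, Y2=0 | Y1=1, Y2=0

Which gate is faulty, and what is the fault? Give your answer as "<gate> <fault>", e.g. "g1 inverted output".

g3 stuck-at-1

Fault-free values for test 1 (x1=1, x2=1, x3=1, x4=1, x5=0): g1=1, g2=0, g3=0, g4=0, g5=0, g6=1, g7=0, g8=0, g9=0, g10=1, g11=1, g12=1, giving Y1=0, Y2=1. Observed Y1=0, Y2=0.
Test 1: faults giving observed Y1=0, Y2=0 are {g3 stuck-at-1, g3 inverted output, g4 stuck-at-1, g4 inverted output, g8 stuck-at-1, g8 inverted output, g10 stuck-at-0, g10 inverted output, g11 stuck-at-0, g11 inverted output, g12 stuck-at-0, g12 inverted output}.
Test 2 (x1=1, x2=0, x3=0, x4=0, x5=0): fault-free g1=0, g2=1, g3=1, g4=0, g5=1, g6=0, g7=1, g8=0, g9=0, g10=1, g11=1, g12=1 → Y1=0, Y2=1; observed Y1=0, Y2=1. Eliminates g4 stuck-at-1, g4 inverted output, g8 stuck-at-1, g8 inverted output, g10 stuck-at-0, g10 inverted output, g11 stuck-at-0, g11 inverted output, g12 stuck-at-0, g12 inverted output.
Test 3 (x1=0, x2=0, x3=1, x4=1, x5=0): fault-free g1=0, g2=1, g3=1, g4=1, g5=0, g6=0, g7=1, g8=1, g9=1, g10=0, g11=0, g12=0 → Y1=1, Y2=0; observed Y1=1, Y2=0. Eliminates g3 inverted output.
Only g3 stuck-at-1 is consistent with every test.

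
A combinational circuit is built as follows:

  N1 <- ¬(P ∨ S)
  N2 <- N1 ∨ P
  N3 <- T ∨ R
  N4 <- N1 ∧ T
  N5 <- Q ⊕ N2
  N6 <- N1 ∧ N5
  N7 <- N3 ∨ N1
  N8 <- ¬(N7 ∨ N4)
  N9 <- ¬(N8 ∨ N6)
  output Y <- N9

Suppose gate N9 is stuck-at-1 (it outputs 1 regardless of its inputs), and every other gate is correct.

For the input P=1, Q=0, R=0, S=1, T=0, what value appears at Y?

Propagate with N9 forced: N1=0, N2=1, N3=0, N4=0, N5=1, N6=0, N7=0, N8=1, N9=1 [stuck-at-1].
So Y = 1. (Without the fault it would be 0.)

1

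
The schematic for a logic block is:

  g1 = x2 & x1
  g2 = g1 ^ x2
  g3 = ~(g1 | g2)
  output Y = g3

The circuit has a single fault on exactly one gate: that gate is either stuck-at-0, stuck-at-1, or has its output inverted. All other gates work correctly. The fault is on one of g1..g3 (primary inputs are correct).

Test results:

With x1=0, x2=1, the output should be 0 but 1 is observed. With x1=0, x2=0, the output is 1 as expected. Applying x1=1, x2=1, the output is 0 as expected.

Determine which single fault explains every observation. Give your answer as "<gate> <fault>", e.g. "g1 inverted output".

Fault-free values for test 1 (x1=0, x2=1): g1=0, g2=1, g3=0, giving Y=0. Observed 1.
Test 1: faults giving observed 1 are {g2 stuck-at-0, g2 inverted output, g3 stuck-at-1, g3 inverted output}.
Test 2 (x1=0, x2=0): fault-free g1=0, g2=0, g3=1 → 1; observed 1. Eliminates g2 inverted output, g3 inverted output.
Test 3 (x1=1, x2=1): fault-free g1=1, g2=0, g3=0 → 0; observed 0. Eliminates g3 stuck-at-1.
Only g2 stuck-at-0 is consistent with every test.

g2 stuck-at-0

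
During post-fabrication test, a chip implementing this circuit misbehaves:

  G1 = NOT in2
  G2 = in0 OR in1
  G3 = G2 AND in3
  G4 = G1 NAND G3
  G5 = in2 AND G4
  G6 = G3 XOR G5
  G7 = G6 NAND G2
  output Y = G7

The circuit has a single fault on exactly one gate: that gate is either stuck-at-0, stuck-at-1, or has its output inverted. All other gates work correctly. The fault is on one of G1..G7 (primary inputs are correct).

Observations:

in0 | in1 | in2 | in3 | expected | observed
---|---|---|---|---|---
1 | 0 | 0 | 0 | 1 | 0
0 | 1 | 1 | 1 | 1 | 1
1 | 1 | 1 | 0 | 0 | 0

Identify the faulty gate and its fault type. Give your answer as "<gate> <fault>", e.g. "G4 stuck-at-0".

G5 stuck-at-1

Fault-free values for test 1 (in0=1, in1=0, in2=0, in3=0): G1=1, G2=1, G3=0, G4=1, G5=0, G6=0, G7=1, giving Y=1. Observed 0.
Test 1: faults giving observed 0 are {G3 stuck-at-1, G3 inverted output, G5 stuck-at-1, G5 inverted output, G6 stuck-at-1, G6 inverted output, G7 stuck-at-0, G7 inverted output}.
Test 2 (in0=0, in1=1, in2=1, in3=1): fault-free G1=0, G2=1, G3=1, G4=1, G5=1, G6=0, G7=1 → 1; observed 1. Eliminates G3 inverted output, G5 inverted output, G6 stuck-at-1, G6 inverted output, G7 stuck-at-0, G7 inverted output.
Test 3 (in0=1, in1=1, in2=1, in3=0): fault-free G1=0, G2=1, G3=0, G4=1, G5=1, G6=1, G7=0 → 0; observed 0. Eliminates G3 stuck-at-1.
Only G5 stuck-at-1 is consistent with every test.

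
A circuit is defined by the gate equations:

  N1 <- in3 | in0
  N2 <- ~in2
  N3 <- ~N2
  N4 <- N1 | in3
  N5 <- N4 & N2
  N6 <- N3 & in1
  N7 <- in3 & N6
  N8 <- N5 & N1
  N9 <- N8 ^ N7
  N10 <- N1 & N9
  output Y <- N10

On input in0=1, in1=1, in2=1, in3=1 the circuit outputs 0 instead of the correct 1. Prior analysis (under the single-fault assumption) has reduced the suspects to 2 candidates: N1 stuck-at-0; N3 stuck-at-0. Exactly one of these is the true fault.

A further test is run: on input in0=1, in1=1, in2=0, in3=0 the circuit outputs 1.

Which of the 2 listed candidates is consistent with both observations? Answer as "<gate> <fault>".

N3 stuck-at-0

Evaluate each candidate on input in0=1, in1=1, in2=0, in3=0:
  N1 stuck-at-0: N1=0 [stuck-at-0], N2=1, N3=0, N4=0, N5=0, N6=0, N7=0, N8=0, N9=0, N10=0 → 0 — eliminated
  N3 stuck-at-0: N1=1, N2=1, N3=0 [stuck-at-0], N4=1, N5=1, N6=0, N7=0, N8=1, N9=1, N10=1 → 1 — matches
Only N3 stuck-at-0 reproduces the observed 1.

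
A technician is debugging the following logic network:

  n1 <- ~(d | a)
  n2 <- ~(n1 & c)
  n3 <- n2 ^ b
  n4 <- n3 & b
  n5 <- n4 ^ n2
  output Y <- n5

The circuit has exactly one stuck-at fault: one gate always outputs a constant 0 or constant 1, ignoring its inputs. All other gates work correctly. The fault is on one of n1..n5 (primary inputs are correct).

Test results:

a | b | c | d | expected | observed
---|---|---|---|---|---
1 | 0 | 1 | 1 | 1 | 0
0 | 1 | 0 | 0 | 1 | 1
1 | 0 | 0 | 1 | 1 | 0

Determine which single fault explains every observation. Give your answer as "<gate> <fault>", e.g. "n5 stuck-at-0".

Fault-free values for test 1 (a=1, b=0, c=1, d=1): n1=0, n2=1, n3=1, n4=0, n5=1, giving Y=1. Observed 0.
Test 1: faults giving observed 0 are {n1 stuck-at-1, n2 stuck-at-0, n4 stuck-at-1, n5 stuck-at-0}.
Test 2 (a=0, b=1, c=0, d=0): fault-free n1=1, n2=1, n3=0, n4=0, n5=1 → 1; observed 1. Eliminates n4 stuck-at-1, n5 stuck-at-0.
Test 3 (a=1, b=0, c=0, d=1): fault-free n1=0, n2=1, n3=1, n4=0, n5=1 → 1; observed 0. Eliminates n1 stuck-at-1.
Only n2 stuck-at-0 is consistent with every test.

n2 stuck-at-0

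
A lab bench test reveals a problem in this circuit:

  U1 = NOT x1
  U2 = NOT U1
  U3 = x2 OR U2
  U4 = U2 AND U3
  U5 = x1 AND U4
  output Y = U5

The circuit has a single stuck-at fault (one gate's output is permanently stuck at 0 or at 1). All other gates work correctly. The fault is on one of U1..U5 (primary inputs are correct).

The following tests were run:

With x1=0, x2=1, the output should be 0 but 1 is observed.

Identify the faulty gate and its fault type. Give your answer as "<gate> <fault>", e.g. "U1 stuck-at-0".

Fault-free values for test 1 (x1=0, x2=1): U1=1, U2=0, U3=1, U4=0, U5=0, giving Y=0. Observed 1.
Test 1: faults giving observed 1 are {U5 stuck-at-1}.
Only U5 stuck-at-1 is consistent with every test.

U5 stuck-at-1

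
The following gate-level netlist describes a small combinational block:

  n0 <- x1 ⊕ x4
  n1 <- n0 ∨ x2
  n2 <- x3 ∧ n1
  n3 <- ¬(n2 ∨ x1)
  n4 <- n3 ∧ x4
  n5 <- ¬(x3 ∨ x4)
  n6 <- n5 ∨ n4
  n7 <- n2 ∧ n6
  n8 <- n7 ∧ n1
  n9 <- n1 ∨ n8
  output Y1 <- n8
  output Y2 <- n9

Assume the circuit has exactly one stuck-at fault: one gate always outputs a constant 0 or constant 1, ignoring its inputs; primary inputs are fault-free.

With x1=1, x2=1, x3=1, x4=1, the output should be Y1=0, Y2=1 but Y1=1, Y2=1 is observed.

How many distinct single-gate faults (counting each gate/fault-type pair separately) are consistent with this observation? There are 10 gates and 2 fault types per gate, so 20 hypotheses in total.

Fault-free: n0=0, n1=1, n2=1, n3=0, n4=0, n5=0, n6=0, n7=0, n8=0, n9=1 → Y1=0, Y2=1. Observed Y1=1, Y2=1.
  n0: none of the 2 fault types match ✗
  n1: none of the 2 fault types match ✗
  n2: none of the 2 fault types match ✗
  n3: stuck-at-1 ✓; others ✗
  n4: stuck-at-1 ✓; others ✗
  n5: stuck-at-1 ✓; others ✗
  n6: stuck-at-1 ✓; others ✗
  n7: stuck-at-1 ✓; others ✗
  n8: stuck-at-1 ✓; others ✗
  n9: none of the 2 fault types match ✗
Consistent faults: {n3 stuck-at-1, n4 stuck-at-1, n5 stuck-at-1, n6 stuck-at-1, n7 stuck-at-1, n8 stuck-at-1} — 6 in all.

6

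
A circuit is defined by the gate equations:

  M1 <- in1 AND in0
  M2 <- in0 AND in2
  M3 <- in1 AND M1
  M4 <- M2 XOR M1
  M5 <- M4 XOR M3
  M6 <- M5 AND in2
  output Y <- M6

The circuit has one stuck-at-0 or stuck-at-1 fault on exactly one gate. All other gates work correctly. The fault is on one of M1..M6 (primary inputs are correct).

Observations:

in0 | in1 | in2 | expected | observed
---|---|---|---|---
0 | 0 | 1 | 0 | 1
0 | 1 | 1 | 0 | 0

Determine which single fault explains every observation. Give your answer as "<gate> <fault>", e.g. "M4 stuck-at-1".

Fault-free values for test 1 (in0=0, in1=0, in2=1): M1=0, M2=0, M3=0, M4=0, M5=0, M6=0, giving Y=0. Observed 1.
Test 1: faults giving observed 1 are {M1 stuck-at-1, M2 stuck-at-1, M3 stuck-at-1, M4 stuck-at-1, M5 stuck-at-1, M6 stuck-at-1}.
Test 2 (in0=0, in1=1, in2=1): fault-free M1=0, M2=0, M3=0, M4=0, M5=0, M6=0 → 0; observed 0. Eliminates M2 stuck-at-1, M3 stuck-at-1, M4 stuck-at-1, M5 stuck-at-1, M6 stuck-at-1.
Only M1 stuck-at-1 is consistent with every test.

M1 stuck-at-1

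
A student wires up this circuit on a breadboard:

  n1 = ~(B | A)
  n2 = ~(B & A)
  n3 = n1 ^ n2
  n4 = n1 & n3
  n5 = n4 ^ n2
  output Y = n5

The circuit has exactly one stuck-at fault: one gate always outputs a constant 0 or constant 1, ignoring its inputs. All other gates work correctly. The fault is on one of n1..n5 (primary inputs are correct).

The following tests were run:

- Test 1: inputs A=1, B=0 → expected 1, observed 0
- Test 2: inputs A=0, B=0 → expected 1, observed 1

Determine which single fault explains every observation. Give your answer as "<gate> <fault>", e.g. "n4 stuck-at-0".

Fault-free values for test 1 (A=1, B=0): n1=0, n2=1, n3=1, n4=0, n5=1, giving Y=1. Observed 0.
Test 1: faults giving observed 0 are {n2 stuck-at-0, n4 stuck-at-1, n5 stuck-at-0}.
Test 2 (A=0, B=0): fault-free n1=1, n2=1, n3=0, n4=0, n5=1 → 1; observed 1. Eliminates n4 stuck-at-1, n5 stuck-at-0.
Only n2 stuck-at-0 is consistent with every test.

n2 stuck-at-0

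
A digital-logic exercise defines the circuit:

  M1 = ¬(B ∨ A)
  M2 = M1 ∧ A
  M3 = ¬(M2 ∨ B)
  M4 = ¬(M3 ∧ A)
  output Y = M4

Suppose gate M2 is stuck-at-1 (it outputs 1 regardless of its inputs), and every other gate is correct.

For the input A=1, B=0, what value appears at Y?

Propagate with M2 forced: M1=0, M2=1 [stuck-at-1], M3=0, M4=1.
So Y = 1. (Without the fault it would be 0.)

1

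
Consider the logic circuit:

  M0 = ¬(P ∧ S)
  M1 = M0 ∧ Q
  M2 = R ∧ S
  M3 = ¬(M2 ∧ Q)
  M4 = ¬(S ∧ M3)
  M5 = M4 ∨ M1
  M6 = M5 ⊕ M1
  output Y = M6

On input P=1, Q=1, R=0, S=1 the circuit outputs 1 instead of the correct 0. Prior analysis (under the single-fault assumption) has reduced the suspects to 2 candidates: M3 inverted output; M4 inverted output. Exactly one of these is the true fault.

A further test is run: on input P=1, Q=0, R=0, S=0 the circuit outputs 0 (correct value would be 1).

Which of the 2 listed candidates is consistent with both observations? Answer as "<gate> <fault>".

M4 inverted output

Evaluate each candidate on input P=1, Q=0, R=0, S=0:
  M3 inverted output: M0=1, M1=0, M2=0, M3=0 [inverted output], M4=1, M5=1, M6=1 → 1 — eliminated
  M4 inverted output: M0=1, M1=0, M2=0, M3=1, M4=0 [inverted output], M5=0, M6=0 → 0 — matches
Only M4 inverted output reproduces the observed 0.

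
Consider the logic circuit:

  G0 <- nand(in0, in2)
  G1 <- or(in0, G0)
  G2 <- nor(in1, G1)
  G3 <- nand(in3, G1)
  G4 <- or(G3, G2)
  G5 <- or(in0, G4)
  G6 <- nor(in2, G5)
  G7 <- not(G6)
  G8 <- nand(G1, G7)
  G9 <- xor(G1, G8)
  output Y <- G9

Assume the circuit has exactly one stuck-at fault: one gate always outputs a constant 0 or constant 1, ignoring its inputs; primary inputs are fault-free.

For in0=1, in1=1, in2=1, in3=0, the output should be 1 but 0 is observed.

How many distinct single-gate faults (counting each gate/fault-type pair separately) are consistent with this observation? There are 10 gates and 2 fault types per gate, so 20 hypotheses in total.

Fault-free: G0=0, G1=1, G2=0, G3=1, G4=1, G5=1, G6=0, G7=1, G8=0, G9=1 → 1. Observed 0.
  G0: none of the 2 fault types match ✗
  G1: none of the 2 fault types match ✗
  G2: none of the 2 fault types match ✗
  G3: none of the 2 fault types match ✗
  G4: none of the 2 fault types match ✗
  G5: none of the 2 fault types match ✗
  G6: stuck-at-1 ✓; others ✗
  G7: stuck-at-0 ✓; others ✗
  G8: stuck-at-1 ✓; others ✗
  G9: stuck-at-0 ✓; others ✗
Consistent faults: {G6 stuck-at-1, G7 stuck-at-0, G8 stuck-at-1, G9 stuck-at-0} — 4 in all.

4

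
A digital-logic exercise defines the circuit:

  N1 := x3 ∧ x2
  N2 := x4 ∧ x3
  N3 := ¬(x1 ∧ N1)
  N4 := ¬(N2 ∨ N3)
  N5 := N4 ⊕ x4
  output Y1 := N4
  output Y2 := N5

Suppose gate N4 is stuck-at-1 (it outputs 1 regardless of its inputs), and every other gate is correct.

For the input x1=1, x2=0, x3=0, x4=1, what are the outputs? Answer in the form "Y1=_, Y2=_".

Y1=1, Y2=0

Propagate with N4 forced: N1=0, N2=0, N3=1, N4=1 [stuck-at-1], N5=0.
So the outputs are Y1=1, Y2=0. (Without the fault they would be Y1=0, Y2=1.)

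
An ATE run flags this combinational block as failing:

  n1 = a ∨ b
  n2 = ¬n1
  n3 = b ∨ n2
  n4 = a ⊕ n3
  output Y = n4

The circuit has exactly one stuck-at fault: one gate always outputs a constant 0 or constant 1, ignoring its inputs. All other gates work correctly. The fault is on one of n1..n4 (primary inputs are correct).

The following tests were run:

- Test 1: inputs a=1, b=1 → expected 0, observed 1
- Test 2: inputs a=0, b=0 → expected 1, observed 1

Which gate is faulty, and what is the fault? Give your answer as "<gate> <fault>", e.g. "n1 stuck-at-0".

n4 stuck-at-1

Fault-free values for test 1 (a=1, b=1): n1=1, n2=0, n3=1, n4=0, giving Y=0. Observed 1.
Test 1: faults giving observed 1 are {n3 stuck-at-0, n4 stuck-at-1}.
Test 2 (a=0, b=0): fault-free n1=0, n2=1, n3=1, n4=1 → 1; observed 1. Eliminates n3 stuck-at-0.
Only n4 stuck-at-1 is consistent with every test.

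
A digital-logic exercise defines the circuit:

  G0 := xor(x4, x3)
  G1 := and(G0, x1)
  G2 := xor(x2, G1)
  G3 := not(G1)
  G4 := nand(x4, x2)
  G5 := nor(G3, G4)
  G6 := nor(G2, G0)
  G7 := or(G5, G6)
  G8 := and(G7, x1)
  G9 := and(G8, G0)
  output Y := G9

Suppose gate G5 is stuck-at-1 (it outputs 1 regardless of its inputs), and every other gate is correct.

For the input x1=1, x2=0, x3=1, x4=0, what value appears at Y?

1

Propagate with G5 forced: G0=1, G1=1, G2=1, G3=0, G4=1, G5=1 [stuck-at-1], G6=0, G7=1, G8=1, G9=1.
So Y = 1. (Without the fault it would be 0.)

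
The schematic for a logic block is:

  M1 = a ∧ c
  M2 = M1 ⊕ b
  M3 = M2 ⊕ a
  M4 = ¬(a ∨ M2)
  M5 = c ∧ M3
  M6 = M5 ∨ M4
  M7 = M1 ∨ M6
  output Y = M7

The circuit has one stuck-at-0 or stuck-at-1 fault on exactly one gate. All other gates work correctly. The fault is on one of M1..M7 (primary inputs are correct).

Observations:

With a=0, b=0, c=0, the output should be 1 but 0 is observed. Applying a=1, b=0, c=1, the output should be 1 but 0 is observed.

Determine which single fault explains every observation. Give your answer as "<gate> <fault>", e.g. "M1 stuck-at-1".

Fault-free values for test 1 (a=0, b=0, c=0): M1=0, M2=0, M3=0, M4=1, M5=0, M6=1, M7=1, giving Y=1. Observed 0.
Test 1: faults giving observed 0 are {M2 stuck-at-1, M4 stuck-at-0, M6 stuck-at-0, M7 stuck-at-0}.
Test 2 (a=1, b=0, c=1): fault-free M1=1, M2=1, M3=0, M4=0, M5=0, M6=0, M7=1 → 1; observed 0. Eliminates M2 stuck-at-1, M4 stuck-at-0, M6 stuck-at-0.
Only M7 stuck-at-0 is consistent with every test.

M7 stuck-at-0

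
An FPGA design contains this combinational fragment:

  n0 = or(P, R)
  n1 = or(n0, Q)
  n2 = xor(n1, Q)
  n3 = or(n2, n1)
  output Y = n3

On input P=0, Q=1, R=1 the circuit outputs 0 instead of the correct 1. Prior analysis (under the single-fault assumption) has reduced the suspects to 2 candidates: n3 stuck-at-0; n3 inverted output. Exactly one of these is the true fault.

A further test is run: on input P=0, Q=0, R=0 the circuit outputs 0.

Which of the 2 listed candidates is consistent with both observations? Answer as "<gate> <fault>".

Evaluate each candidate on input P=0, Q=0, R=0:
  n3 stuck-at-0: n0=0, n1=0, n2=0, n3=0 [stuck-at-0] → 0 — matches
  n3 inverted output: n0=0, n1=0, n2=0, n3=1 [inverted output] → 1 — eliminated
Only n3 stuck-at-0 reproduces the observed 0.

n3 stuck-at-0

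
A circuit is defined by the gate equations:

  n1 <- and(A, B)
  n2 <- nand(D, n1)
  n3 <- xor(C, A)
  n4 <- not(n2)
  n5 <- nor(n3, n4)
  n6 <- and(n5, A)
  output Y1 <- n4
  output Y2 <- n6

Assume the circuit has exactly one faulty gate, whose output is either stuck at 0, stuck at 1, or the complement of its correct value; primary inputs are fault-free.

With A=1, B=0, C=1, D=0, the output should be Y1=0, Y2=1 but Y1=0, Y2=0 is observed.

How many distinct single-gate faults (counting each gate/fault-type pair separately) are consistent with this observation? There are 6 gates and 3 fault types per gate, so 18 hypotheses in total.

6

Fault-free: n1=0, n2=1, n3=0, n4=0, n5=1, n6=1 → Y1=0, Y2=1. Observed Y1=0, Y2=0.
  n1: none of the 3 fault types match ✗
  n2: none of the 3 fault types match ✗
  n3: stuck-at-1, inverted output ✓; others ✗
  n4: none of the 3 fault types match ✗
  n5: stuck-at-0, inverted output ✓; others ✗
  n6: stuck-at-0, inverted output ✓; others ✗
Consistent faults: {n3 stuck-at-1, n3 inverted output, n5 stuck-at-0, n5 inverted output, n6 stuck-at-0, n6 inverted output} — 6 in all.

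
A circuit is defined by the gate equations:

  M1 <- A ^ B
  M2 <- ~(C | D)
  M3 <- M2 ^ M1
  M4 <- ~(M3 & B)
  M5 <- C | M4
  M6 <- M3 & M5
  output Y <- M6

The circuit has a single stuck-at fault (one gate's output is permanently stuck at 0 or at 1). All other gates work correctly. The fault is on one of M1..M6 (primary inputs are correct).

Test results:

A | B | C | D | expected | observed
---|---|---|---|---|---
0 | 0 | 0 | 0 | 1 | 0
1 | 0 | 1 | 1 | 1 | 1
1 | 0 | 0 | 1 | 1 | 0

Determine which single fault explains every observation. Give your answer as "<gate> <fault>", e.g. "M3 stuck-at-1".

M4 stuck-at-0

Fault-free values for test 1 (A=0, B=0, C=0, D=0): M1=0, M2=1, M3=1, M4=1, M5=1, M6=1, giving Y=1. Observed 0.
Test 1: faults giving observed 0 are {M1 stuck-at-1, M2 stuck-at-0, M3 stuck-at-0, M4 stuck-at-0, M5 stuck-at-0, M6 stuck-at-0}.
Test 2 (A=1, B=0, C=1, D=1): fault-free M1=1, M2=0, M3=1, M4=1, M5=1, M6=1 → 1; observed 1. Eliminates M3 stuck-at-0, M5 stuck-at-0, M6 stuck-at-0.
Test 3 (A=1, B=0, C=0, D=1): fault-free M1=1, M2=0, M3=1, M4=1, M5=1, M6=1 → 1; observed 0. Eliminates M1 stuck-at-1, M2 stuck-at-0.
Only M4 stuck-at-0 is consistent with every test.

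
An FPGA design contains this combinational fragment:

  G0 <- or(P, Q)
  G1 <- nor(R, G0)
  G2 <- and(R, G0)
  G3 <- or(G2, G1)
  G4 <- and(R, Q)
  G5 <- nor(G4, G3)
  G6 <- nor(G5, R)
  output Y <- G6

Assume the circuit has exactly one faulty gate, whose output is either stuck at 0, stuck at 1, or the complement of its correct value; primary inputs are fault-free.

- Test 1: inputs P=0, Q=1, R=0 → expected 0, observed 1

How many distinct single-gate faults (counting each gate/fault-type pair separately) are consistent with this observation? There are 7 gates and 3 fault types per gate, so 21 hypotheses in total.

14

Fault-free: G0=1, G1=0, G2=0, G3=0, G4=0, G5=1, G6=0 → 0. Observed 1.
  G0: stuck-at-0, inverted output ✓; others ✗
  G1: stuck-at-1, inverted output ✓; others ✗
  G2: stuck-at-1, inverted output ✓; others ✗
  G3: stuck-at-1, inverted output ✓; others ✗
  G4: stuck-at-1, inverted output ✓; others ✗
  G5: stuck-at-0, inverted output ✓; others ✗
  G6: stuck-at-1, inverted output ✓; others ✗
Consistent faults: {G0 stuck-at-0, G0 inverted output, G1 stuck-at-1, G1 inverted output, G2 stuck-at-1, G2 inverted output, G3 stuck-at-1, G3 inverted output, G4 stuck-at-1, G4 inverted output, G5 stuck-at-0, G5 inverted output, G6 stuck-at-1, G6 inverted output} — 14 in all.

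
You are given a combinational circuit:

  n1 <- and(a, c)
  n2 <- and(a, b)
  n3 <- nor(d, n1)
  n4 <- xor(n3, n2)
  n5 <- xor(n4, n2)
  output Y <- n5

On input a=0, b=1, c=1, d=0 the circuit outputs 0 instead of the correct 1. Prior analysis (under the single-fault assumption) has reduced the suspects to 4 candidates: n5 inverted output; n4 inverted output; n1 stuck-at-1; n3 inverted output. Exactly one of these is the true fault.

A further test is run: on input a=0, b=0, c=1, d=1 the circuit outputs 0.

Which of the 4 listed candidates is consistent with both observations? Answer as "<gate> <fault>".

Evaluate each candidate on input a=0, b=0, c=1, d=1:
  n5 inverted output: n1=0, n2=0, n3=0, n4=0, n5=1 [inverted output] → 1 — eliminated
  n4 inverted output: n1=0, n2=0, n3=0, n4=1 [inverted output], n5=1 → 1 — eliminated
  n1 stuck-at-1: n1=1 [stuck-at-1], n2=0, n3=0, n4=0, n5=0 → 0 — matches
  n3 inverted output: n1=0, n2=0, n3=1 [inverted output], n4=1, n5=1 → 1 — eliminated
Only n1 stuck-at-1 reproduces the observed 0.

n1 stuck-at-1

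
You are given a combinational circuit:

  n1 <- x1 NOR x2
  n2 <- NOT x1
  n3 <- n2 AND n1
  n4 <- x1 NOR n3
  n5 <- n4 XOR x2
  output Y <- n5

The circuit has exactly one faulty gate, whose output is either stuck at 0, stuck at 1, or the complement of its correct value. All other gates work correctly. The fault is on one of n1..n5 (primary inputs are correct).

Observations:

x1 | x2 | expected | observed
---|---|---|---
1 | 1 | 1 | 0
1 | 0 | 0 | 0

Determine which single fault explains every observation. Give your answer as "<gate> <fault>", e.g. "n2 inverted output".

n5 stuck-at-0

Fault-free values for test 1 (x1=1, x2=1): n1=0, n2=0, n3=0, n4=0, n5=1, giving Y=1. Observed 0.
Test 1: faults giving observed 0 are {n4 stuck-at-1, n4 inverted output, n5 stuck-at-0, n5 inverted output}.
Test 2 (x1=1, x2=0): fault-free n1=0, n2=0, n3=0, n4=0, n5=0 → 0; observed 0. Eliminates n4 stuck-at-1, n4 inverted output, n5 inverted output.
Only n5 stuck-at-0 is consistent with every test.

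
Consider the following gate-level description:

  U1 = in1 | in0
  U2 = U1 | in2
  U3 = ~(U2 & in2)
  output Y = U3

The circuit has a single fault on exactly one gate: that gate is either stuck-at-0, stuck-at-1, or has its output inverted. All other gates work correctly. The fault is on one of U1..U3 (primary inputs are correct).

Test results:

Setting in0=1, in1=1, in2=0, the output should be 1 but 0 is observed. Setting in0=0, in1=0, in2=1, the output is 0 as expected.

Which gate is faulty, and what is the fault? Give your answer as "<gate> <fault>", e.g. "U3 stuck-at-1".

U3 stuck-at-0

Fault-free values for test 1 (in0=1, in1=1, in2=0): U1=1, U2=1, U3=1, giving Y=1. Observed 0.
Test 1: faults giving observed 0 are {U3 stuck-at-0, U3 inverted output}.
Test 2 (in0=0, in1=0, in2=1): fault-free U1=0, U2=1, U3=0 → 0; observed 0. Eliminates U3 inverted output.
Only U3 stuck-at-0 is consistent with every test.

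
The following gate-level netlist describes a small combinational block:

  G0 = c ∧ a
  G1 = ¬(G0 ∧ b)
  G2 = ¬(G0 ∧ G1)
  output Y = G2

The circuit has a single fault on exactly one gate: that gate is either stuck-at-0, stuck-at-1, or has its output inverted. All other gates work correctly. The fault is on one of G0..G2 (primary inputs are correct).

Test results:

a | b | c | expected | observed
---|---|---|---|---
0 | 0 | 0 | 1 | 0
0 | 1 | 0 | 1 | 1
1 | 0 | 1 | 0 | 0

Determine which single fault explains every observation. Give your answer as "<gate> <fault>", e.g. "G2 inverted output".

Fault-free values for test 1 (a=0, b=0, c=0): G0=0, G1=1, G2=1, giving Y=1. Observed 0.
Test 1: faults giving observed 0 are {G0 stuck-at-1, G0 inverted output, G2 stuck-at-0, G2 inverted output}.
Test 2 (a=0, b=1, c=0): fault-free G0=0, G1=1, G2=1 → 1; observed 1. Eliminates G2 stuck-at-0, G2 inverted output.
Test 3 (a=1, b=0, c=1): fault-free G0=1, G1=1, G2=0 → 0; observed 0. Eliminates G0 inverted output.
Only G0 stuck-at-1 is consistent with every test.

G0 stuck-at-1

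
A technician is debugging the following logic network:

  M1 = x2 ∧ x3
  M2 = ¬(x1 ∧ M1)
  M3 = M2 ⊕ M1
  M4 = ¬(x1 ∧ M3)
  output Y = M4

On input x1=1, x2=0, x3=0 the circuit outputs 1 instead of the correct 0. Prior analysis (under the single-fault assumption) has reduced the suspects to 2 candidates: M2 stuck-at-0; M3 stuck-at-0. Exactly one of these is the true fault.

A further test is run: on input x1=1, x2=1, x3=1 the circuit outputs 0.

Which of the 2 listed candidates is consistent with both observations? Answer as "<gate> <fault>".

Evaluate each candidate on input x1=1, x2=1, x3=1:
  M2 stuck-at-0: M1=1, M2=0 [stuck-at-0], M3=1, M4=0 → 0 — matches
  M3 stuck-at-0: M1=1, M2=0, M3=0 [stuck-at-0], M4=1 → 1 — eliminated
Only M2 stuck-at-0 reproduces the observed 0.

M2 stuck-at-0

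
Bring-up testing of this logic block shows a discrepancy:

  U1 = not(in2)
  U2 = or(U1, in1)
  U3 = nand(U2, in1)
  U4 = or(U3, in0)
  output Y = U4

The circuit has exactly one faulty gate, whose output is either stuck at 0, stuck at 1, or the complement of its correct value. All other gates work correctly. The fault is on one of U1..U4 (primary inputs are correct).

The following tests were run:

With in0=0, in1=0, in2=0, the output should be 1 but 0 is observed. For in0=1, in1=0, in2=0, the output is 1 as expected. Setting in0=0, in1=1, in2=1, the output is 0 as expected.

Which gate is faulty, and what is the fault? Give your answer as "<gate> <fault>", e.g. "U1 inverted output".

U3 stuck-at-0

Fault-free values for test 1 (in0=0, in1=0, in2=0): U1=1, U2=1, U3=1, U4=1, giving Y=1. Observed 0.
Test 1: faults giving observed 0 are {U3 stuck-at-0, U3 inverted output, U4 stuck-at-0, U4 inverted output}.
Test 2 (in0=1, in1=0, in2=0): fault-free U1=1, U2=1, U3=1, U4=1 → 1; observed 1. Eliminates U4 stuck-at-0, U4 inverted output.
Test 3 (in0=0, in1=1, in2=1): fault-free U1=0, U2=1, U3=0, U4=0 → 0; observed 0. Eliminates U3 inverted output.
Only U3 stuck-at-0 is consistent with every test.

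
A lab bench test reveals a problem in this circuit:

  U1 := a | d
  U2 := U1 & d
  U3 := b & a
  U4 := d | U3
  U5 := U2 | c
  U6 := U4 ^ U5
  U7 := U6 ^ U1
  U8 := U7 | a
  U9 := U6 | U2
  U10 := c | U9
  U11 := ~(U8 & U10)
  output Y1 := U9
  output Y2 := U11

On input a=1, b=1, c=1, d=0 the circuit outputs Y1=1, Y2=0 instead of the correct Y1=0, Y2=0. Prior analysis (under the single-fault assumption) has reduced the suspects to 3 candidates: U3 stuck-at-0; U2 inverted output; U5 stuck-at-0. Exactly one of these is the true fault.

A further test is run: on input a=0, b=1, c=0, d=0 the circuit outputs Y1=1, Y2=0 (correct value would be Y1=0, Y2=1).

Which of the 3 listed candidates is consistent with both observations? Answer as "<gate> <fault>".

U2 inverted output

Evaluate each candidate on input a=0, b=1, c=0, d=0:
  U3 stuck-at-0: U1=0, U2=0, U3=0 [stuck-at-0], U4=0, U5=0, U6=0, U7=0, U8=0, U9=0, U10=0, U11=1 → Y1=0, Y2=1 — eliminated
  U2 inverted output: U1=0, U2=1 [inverted output], U3=0, U4=0, U5=1, U6=1, U7=1, U8=1, U9=1, U10=1, U11=0 → Y1=1, Y2=0 — matches
  U5 stuck-at-0: U1=0, U2=0, U3=0, U4=0, U5=0 [stuck-at-0], U6=0, U7=0, U8=0, U9=0, U10=0, U11=1 → Y1=0, Y2=1 — eliminated
Only U2 inverted output reproduces the observed Y1=1, Y2=0.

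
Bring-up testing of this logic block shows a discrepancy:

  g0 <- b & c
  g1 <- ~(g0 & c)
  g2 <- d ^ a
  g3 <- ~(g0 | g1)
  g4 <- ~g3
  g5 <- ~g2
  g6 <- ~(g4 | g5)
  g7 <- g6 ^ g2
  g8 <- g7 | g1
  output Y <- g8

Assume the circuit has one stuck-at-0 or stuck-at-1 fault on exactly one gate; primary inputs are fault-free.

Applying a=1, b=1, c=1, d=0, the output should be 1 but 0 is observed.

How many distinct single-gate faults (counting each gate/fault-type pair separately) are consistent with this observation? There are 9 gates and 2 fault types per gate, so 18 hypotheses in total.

Fault-free: g0=1, g1=0, g2=1, g3=0, g4=1, g5=0, g6=0, g7=1, g8=1 → 1. Observed 0.
  g0: none of the 2 fault types match ✗
  g1: none of the 2 fault types match ✗
  g2: stuck-at-0 ✓; others ✗
  g3: stuck-at-1 ✓; others ✗
  g4: stuck-at-0 ✓; others ✗
  g5: none of the 2 fault types match ✗
  g6: stuck-at-1 ✓; others ✗
  g7: stuck-at-0 ✓; others ✗
  g8: stuck-at-0 ✓; others ✗
Consistent faults: {g2 stuck-at-0, g3 stuck-at-1, g4 stuck-at-0, g6 stuck-at-1, g7 stuck-at-0, g8 stuck-at-0} — 6 in all.

6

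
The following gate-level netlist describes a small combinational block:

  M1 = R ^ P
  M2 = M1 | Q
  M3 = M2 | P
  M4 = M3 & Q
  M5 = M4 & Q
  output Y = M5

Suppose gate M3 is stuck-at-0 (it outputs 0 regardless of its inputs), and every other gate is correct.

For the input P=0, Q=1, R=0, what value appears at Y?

Propagate with M3 forced: M1=0, M2=1, M3=0 [stuck-at-0], M4=0, M5=0.
So Y = 0. (Without the fault it would be 1.)

0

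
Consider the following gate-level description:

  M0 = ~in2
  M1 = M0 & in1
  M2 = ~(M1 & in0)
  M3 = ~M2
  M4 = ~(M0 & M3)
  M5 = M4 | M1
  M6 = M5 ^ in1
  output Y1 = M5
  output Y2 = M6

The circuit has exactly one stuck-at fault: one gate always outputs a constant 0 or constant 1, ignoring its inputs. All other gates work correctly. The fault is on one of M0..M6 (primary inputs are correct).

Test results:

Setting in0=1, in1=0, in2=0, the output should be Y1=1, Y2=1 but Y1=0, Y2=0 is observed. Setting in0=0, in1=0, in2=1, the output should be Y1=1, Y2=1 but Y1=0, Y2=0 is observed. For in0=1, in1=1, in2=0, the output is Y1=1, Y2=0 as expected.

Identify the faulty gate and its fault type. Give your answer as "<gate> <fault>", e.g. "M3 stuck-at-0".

M4 stuck-at-0

Fault-free values for test 1 (in0=1, in1=0, in2=0): M0=1, M1=0, M2=1, M3=0, M4=1, M5=1, M6=1, giving Y1=1, Y2=1. Observed Y1=0, Y2=0.
Test 1: faults giving observed Y1=0, Y2=0 are {M2 stuck-at-0, M3 stuck-at-1, M4 stuck-at-0, M5 stuck-at-0}.
Test 2 (in0=0, in1=0, in2=1): fault-free M0=0, M1=0, M2=1, M3=0, M4=1, M5=1, M6=1 → Y1=1, Y2=1; observed Y1=0, Y2=0. Eliminates M2 stuck-at-0, M3 stuck-at-1.
Test 3 (in0=1, in1=1, in2=0): fault-free M0=1, M1=1, M2=0, M3=1, M4=0, M5=1, M6=0 → Y1=1, Y2=0; observed Y1=1, Y2=0. Eliminates M5 stuck-at-0.
Only M4 stuck-at-0 is consistent with every test.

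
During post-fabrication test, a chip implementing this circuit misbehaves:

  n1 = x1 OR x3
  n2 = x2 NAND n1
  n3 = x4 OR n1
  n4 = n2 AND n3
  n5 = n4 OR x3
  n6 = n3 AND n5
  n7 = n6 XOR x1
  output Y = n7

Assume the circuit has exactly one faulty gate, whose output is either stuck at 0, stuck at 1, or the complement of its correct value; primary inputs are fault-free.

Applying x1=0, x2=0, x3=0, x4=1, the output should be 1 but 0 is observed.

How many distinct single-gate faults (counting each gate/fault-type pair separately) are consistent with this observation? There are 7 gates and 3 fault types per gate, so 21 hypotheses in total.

Fault-free: n1=0, n2=1, n3=1, n4=1, n5=1, n6=1, n7=1 → 1. Observed 0.
  n1: none of the 3 fault types match ✗
  n2: stuck-at-0, inverted output ✓; others ✗
  n3: stuck-at-0, inverted output ✓; others ✗
  n4: stuck-at-0, inverted output ✓; others ✗
  n5: stuck-at-0, inverted output ✓; others ✗
  n6: stuck-at-0, inverted output ✓; others ✗
  n7: stuck-at-0, inverted output ✓; others ✗
Consistent faults: {n2 stuck-at-0, n2 inverted output, n3 stuck-at-0, n3 inverted output, n4 stuck-at-0, n4 inverted output, n5 stuck-at-0, n5 inverted output, n6 stuck-at-0, n6 inverted output, n7 stuck-at-0, n7 inverted output} — 12 in all.

12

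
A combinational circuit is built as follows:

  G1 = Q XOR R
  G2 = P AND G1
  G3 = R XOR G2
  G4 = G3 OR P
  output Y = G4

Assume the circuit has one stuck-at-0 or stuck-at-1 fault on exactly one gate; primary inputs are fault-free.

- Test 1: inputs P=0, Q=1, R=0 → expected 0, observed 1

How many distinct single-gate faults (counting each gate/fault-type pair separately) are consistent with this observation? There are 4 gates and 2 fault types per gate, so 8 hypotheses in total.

Fault-free: G1=1, G2=0, G3=0, G4=0 → 0. Observed 1.
  G1 stuck-at-0: output 0 ✗
  G1 stuck-at-1: output 0 ✗
  G2 stuck-at-0: output 0 ✗
  G2 stuck-at-1: output 1 ✓
  G3 stuck-at-0: output 0 ✗
  G3 stuck-at-1: output 1 ✓
  G4 stuck-at-0: output 0 ✗
  G4 stuck-at-1: output 1 ✓
Consistent faults: {G2 stuck-at-1, G3 stuck-at-1, G4 stuck-at-1} — 3 in all.

3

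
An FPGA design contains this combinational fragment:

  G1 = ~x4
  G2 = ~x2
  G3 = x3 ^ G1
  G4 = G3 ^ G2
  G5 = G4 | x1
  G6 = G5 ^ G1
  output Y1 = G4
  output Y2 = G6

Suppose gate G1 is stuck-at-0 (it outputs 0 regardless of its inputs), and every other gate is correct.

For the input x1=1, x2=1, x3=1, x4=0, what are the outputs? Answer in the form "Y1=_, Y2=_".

Y1=1, Y2=1

Propagate with G1 forced: G1=0 [stuck-at-0], G2=0, G3=1, G4=1, G5=1, G6=1.
So the outputs are Y1=1, Y2=1. (Without the fault they would be Y1=0, Y2=0.)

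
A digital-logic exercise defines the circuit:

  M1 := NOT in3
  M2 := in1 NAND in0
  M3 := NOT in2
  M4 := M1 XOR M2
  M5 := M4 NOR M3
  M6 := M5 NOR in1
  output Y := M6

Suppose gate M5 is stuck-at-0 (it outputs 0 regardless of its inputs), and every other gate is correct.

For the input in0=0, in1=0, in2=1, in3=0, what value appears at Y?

Propagate with M5 forced: M1=1, M2=1, M3=0, M4=0, M5=0 [stuck-at-0], M6=1.
So Y = 1. (Without the fault it would be 0.)

1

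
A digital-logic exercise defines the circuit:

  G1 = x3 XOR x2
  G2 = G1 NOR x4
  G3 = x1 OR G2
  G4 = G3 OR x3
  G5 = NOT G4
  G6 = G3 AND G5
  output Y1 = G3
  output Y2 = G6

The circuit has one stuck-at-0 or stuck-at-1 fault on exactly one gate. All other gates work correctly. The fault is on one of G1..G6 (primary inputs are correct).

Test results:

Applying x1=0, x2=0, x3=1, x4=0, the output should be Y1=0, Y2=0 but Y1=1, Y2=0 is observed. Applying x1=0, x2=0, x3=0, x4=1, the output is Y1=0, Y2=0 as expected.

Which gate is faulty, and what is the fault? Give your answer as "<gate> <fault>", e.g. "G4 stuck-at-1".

Fault-free values for test 1 (x1=0, x2=0, x3=1, x4=0): G1=1, G2=0, G3=0, G4=1, G5=0, G6=0, giving Y1=0, Y2=0. Observed Y1=1, Y2=0.
Test 1: faults giving observed Y1=1, Y2=0 are {G1 stuck-at-0, G2 stuck-at-1, G3 stuck-at-1}.
Test 2 (x1=0, x2=0, x3=0, x4=1): fault-free G1=0, G2=0, G3=0, G4=0, G5=1, G6=0 → Y1=0, Y2=0; observed Y1=0, Y2=0. Eliminates G2 stuck-at-1, G3 stuck-at-1.
Only G1 stuck-at-0 is consistent with every test.

G1 stuck-at-0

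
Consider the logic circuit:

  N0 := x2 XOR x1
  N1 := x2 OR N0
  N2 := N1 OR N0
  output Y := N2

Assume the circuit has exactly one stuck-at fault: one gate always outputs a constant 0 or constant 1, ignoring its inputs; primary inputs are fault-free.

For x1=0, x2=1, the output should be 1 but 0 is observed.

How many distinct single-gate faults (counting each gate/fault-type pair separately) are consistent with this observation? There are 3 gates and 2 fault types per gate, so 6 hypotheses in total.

1

Fault-free: N0=1, N1=1, N2=1 → 1. Observed 0.
  N0 stuck-at-0: output 1 ✗
  N0 stuck-at-1: output 1 ✗
  N1 stuck-at-0: output 1 ✗
  N1 stuck-at-1: output 1 ✗
  N2 stuck-at-0: output 0 ✓
  N2 stuck-at-1: output 1 ✗
Consistent faults: {N2 stuck-at-0} — 1 in all.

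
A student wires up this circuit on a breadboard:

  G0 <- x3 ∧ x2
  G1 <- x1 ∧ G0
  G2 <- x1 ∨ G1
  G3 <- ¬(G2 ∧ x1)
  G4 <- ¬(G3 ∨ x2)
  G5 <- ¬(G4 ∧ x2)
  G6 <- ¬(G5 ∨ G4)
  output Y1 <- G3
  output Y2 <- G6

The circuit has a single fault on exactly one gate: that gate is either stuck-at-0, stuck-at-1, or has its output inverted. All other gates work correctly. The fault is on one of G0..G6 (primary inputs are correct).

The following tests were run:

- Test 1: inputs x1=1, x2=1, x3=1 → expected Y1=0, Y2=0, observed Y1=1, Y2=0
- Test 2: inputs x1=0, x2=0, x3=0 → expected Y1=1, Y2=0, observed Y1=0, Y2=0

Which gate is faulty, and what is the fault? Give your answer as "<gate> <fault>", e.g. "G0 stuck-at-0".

G3 inverted output

Fault-free values for test 1 (x1=1, x2=1, x3=1): G0=1, G1=1, G2=1, G3=0, G4=0, G5=1, G6=0, giving Y1=0, Y2=0. Observed Y1=1, Y2=0.
Test 1: faults giving observed Y1=1, Y2=0 are {G2 stuck-at-0, G2 inverted output, G3 stuck-at-1, G3 inverted output}.
Test 2 (x1=0, x2=0, x3=0): fault-free G0=0, G1=0, G2=0, G3=1, G4=0, G5=1, G6=0 → Y1=1, Y2=0; observed Y1=0, Y2=0. Eliminates G2 stuck-at-0, G2 inverted output, G3 stuck-at-1.
Only G3 inverted output is consistent with every test.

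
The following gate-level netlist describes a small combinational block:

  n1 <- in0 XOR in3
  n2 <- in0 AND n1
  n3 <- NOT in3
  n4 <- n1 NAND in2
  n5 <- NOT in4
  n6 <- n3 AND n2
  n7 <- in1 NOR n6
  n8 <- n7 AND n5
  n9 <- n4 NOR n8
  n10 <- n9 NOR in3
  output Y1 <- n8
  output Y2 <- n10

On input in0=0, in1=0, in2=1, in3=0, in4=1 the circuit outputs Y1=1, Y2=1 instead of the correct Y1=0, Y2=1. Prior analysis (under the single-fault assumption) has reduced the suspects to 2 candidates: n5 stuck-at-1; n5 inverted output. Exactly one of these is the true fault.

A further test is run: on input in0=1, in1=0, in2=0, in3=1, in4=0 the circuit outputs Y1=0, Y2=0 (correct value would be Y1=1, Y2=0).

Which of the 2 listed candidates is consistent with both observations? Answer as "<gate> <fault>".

Evaluate each candidate on input in0=1, in1=0, in2=0, in3=1, in4=0:
  n5 stuck-at-1: n1=0, n2=0, n3=0, n4=1, n5=1 [stuck-at-1], n6=0, n7=1, n8=1, n9=0, n10=0 → Y1=1, Y2=0 — eliminated
  n5 inverted output: n1=0, n2=0, n3=0, n4=1, n5=0 [inverted output], n6=0, n7=1, n8=0, n9=0, n10=0 → Y1=0, Y2=0 — matches
Only n5 inverted output reproduces the observed Y1=0, Y2=0.

n5 inverted output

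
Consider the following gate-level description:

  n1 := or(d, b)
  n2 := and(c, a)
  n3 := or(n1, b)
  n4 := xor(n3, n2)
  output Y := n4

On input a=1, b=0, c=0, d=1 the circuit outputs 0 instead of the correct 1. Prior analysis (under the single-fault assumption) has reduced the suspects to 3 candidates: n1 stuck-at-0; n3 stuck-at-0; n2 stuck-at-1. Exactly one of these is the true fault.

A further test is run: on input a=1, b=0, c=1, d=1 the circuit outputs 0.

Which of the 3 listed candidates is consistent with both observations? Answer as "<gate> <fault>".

Evaluate each candidate on input a=1, b=0, c=1, d=1:
  n1 stuck-at-0: n1=0 [stuck-at-0], n2=1, n3=0, n4=1 → 1 — eliminated
  n3 stuck-at-0: n1=1, n2=1, n3=0 [stuck-at-0], n4=1 → 1 — eliminated
  n2 stuck-at-1: n1=1, n2=1 [stuck-at-1], n3=1, n4=0 → 0 — matches
Only n2 stuck-at-1 reproduces the observed 0.

n2 stuck-at-1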